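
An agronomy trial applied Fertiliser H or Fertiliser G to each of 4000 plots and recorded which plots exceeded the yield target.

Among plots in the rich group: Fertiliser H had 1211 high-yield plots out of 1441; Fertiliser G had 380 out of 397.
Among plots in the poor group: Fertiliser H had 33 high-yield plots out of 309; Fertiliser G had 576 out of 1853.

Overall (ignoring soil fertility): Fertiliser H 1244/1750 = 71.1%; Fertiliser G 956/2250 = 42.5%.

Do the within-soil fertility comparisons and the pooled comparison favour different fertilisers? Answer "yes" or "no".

Within each soil fertility level (rich 84.0% vs 95.7%; poor 10.7% vs 31.1%), Fertiliser G has the higher rate every time. Pooled: 71.1% vs 42.5% — Fertiliser H has the higher rate overall. The two comparisons disagree.

yes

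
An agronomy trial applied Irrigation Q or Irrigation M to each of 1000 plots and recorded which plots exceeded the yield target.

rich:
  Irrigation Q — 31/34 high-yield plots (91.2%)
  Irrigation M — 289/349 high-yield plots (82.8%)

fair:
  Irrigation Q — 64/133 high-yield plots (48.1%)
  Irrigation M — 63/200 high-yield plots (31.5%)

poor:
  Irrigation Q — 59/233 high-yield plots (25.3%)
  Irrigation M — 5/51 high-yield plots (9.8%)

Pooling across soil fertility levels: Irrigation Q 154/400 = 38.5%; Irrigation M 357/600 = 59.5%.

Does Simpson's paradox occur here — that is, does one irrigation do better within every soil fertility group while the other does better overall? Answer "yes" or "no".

Within each soil fertility level (rich 91.2% vs 82.8%; fair 48.1% vs 31.5%; poor 25.3% vs 9.8%), Irrigation Q has the higher rate every time. Pooled: 38.5% vs 59.5% — Irrigation M has the higher rate overall. The two comparisons disagree.

yes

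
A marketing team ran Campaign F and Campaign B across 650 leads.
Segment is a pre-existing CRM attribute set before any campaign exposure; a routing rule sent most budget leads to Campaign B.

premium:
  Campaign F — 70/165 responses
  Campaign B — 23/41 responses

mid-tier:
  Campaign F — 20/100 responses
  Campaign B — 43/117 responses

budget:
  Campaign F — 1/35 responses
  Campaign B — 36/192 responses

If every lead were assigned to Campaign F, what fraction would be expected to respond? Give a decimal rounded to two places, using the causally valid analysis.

0.21

Since customer segment is a pre-existing factor (not a product of the campaign) and it affects the outcome on its own, it is a confounder. The stratified rates, not the pooled rate, identify the causal effect.
Standardising Campaign F to the population customer segment mix: 0.317·70/165 + 0.334·20/100 + 0.349·1/35 = 0.211.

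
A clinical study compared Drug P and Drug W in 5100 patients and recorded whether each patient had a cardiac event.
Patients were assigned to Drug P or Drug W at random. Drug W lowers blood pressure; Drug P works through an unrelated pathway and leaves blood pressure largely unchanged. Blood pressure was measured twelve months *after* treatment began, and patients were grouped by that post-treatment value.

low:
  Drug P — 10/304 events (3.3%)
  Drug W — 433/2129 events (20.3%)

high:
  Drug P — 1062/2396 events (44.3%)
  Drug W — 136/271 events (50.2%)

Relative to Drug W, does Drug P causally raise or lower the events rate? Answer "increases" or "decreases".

The blood pressure-specific comparison favours Drug P throughout, but the pooled figures favour Drug W. The question is whether to condition on blood pressure.
The distribution of blood pressure is itself part of what the drug does — it is an intermediate outcome. Holding it fixed would remove that part of the effect; the total effect is the pooled difference.
Pooled: Drug P 39.7% vs Drug W 23.7%; Drug W is lower overall.

increases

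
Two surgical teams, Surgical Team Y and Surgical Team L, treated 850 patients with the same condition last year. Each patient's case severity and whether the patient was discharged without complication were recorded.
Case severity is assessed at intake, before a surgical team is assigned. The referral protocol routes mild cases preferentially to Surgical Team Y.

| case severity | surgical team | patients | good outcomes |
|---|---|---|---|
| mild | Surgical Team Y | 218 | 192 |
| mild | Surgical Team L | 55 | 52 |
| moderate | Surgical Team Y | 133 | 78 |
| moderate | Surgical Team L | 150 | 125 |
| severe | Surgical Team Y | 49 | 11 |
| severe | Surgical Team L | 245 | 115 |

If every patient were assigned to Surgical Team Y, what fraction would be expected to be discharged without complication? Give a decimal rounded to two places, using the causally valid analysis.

0.56

Within every case severity level Surgical Team L has the higher rate, yet pooled Surgical Team Y does — Simpson's reversal.
Case severity differs across surgical teams for reasons unrelated to any effect of the surgical team itself, and it separately predicts the outcome — a classic confounder. We must compare within case severity levels.
Standardising Surgical Team Y to the population case severity mix: 0.321·192/218 + 0.333·78/133 + 0.346·11/49 = 0.556.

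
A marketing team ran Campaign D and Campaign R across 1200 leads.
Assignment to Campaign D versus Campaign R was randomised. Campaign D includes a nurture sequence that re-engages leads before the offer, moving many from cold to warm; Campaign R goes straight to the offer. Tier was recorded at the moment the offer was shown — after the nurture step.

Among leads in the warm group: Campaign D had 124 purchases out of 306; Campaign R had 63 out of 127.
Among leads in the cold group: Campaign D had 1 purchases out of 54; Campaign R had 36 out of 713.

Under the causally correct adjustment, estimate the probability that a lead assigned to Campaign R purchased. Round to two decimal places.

Campaign R is higher inside every engagement tier stratum but Campaign D is higher in aggregate. Whether to stratify depends on how engagement tier relates to the campaign.
Stratifying would compare campaigns among leads the campaigns themselves sorted into engagement tier groups — a form of selection on an intermediate. The unconditioned pooled rates give the total causal effect.
So P(outcome | do(Campaign R)) is just the pooled rate for Campaign R: 99/840 = 0.118.

0.12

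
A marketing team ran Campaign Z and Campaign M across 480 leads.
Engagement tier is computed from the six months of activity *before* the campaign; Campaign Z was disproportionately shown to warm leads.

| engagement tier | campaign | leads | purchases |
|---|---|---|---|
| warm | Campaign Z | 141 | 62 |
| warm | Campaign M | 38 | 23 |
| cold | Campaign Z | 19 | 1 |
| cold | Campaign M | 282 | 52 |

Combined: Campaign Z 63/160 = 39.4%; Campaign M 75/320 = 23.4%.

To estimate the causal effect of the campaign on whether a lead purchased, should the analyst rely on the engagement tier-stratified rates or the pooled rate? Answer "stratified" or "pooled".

The imbalance in engagement tier arose from how leads were allocated, not from anything the campaign did; and engagement tier independently affects the outcome. The pooled gap is confounded — condition on engagement tier.
Within each level — warm: 44.0% vs 60.5%; cold: 5.3% vs 18.4% — Campaign M is higher every time.

stratified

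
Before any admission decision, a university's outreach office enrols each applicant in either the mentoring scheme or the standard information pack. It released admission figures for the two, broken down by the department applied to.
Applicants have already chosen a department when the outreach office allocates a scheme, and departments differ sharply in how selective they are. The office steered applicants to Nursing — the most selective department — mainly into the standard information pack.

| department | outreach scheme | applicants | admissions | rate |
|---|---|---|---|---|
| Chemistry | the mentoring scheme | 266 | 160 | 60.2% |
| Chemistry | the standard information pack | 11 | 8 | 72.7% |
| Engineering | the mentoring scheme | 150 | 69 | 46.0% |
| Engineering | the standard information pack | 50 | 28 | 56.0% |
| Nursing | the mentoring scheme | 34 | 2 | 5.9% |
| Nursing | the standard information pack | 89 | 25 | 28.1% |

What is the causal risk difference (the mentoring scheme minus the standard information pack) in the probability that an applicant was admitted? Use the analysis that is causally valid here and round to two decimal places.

the standard information pack is higher inside every department stratum but the mentoring scheme is higher in aggregate. Whether to stratify depends on how department relates to the outreach scheme.
Department satisfies the back-door criterion: it is not a descendant of the outreach scheme, and it blocks the spurious path from outreach scheme to outcome. Adjusting for it (i.e., using the within-department rates) gives the causal effect.
Adjusting over the population distribution of department: 0.462·(0.602−0.727) + 0.333·(0.460−0.560) + 0.205·(0.059−0.281) = -0.137.

-0.14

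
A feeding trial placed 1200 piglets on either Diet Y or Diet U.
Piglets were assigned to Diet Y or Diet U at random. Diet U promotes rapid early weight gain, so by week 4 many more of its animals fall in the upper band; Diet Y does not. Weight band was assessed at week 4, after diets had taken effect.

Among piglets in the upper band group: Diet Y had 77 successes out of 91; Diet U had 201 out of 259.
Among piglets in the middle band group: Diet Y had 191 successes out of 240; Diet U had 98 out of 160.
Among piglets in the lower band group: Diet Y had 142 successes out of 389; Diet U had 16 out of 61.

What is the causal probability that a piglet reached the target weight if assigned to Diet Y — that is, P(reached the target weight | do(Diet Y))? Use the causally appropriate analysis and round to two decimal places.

Because the diet influences week-4 weight band, week-4 weight band is a post-treatment mediator, not a confounder. Stratifying on it would bias the estimate; the causal effect is the crude pooled difference.
So P(outcome | do(Diet Y)) is just the pooled rate for Diet Y: 410/720 = 0.569.

0.57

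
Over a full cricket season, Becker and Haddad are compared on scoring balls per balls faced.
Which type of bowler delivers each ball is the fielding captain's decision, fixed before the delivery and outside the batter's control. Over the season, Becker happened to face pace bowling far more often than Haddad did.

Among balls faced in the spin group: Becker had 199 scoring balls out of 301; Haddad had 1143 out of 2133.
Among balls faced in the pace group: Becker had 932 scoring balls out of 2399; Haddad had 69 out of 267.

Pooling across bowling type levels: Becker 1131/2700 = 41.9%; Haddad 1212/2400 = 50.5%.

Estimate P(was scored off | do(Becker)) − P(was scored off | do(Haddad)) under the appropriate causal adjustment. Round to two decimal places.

+0.13

Here bowling type is a common cause — it drives both which player a case falls under and the outcome. The crude comparison mixes populations; the stratum-specific rates are the causally relevant ones.
Adjusting over the population distribution of bowling type: 0.477·(0.661−0.536) + 0.523·(0.388−0.258) = +0.128.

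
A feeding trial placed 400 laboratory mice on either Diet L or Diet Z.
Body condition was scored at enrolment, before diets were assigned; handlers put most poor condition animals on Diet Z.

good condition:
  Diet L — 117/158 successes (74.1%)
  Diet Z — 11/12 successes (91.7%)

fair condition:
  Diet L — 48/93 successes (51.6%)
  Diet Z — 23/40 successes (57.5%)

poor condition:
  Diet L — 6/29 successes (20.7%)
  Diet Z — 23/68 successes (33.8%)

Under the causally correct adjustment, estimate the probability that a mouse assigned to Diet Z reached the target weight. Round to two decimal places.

0.66

Starting body condition differs across diets for reasons unrelated to any effect of the diet itself, and it separately predicts the outcome — a classic confounder. We must compare within starting body condition levels.
Standardising Diet Z to the population starting body condition mix: 0.425·11/12 + 0.333·23/40 + 0.242·23/68 = 0.663.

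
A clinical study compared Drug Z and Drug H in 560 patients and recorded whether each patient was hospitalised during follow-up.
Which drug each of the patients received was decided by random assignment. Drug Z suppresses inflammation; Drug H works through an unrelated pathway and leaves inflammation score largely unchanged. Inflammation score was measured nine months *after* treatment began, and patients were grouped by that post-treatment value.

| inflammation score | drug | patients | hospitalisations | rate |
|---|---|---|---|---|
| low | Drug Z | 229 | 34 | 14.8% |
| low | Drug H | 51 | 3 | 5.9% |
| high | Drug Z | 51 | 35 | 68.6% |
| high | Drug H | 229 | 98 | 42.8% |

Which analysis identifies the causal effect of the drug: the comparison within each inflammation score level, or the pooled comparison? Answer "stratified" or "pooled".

pooled

Within every inflammation score level Drug H has the lower rate, yet pooled Drug Z does — Simpson's reversal.
Stratifying would compare drugs among patients the drugs themselves sorted into inflammation score groups — a form of selection on an intermediate. The unconditioned pooled rates give the total causal effect.
Pooled: Drug Z 24.6% vs Drug H 36.1%; Drug Z is lower overall.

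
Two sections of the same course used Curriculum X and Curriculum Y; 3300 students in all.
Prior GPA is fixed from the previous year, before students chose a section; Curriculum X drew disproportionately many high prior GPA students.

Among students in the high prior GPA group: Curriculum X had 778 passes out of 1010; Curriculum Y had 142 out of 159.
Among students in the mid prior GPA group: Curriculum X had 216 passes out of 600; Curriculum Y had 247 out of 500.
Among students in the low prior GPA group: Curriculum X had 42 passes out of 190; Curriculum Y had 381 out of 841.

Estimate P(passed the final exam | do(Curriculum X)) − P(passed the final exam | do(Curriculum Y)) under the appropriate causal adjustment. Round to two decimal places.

-0.16

Prior GPA band differs across teaching methods for reasons unrelated to any effect of the teaching method itself, and it separately predicts the outcome — a classic confounder. We must compare within prior GPA band levels.
Adjusting over the population distribution of prior GPA band: 0.354·(0.770−0.893) + 0.333·(0.360−0.494) + 0.312·(0.221−0.453) = -0.161.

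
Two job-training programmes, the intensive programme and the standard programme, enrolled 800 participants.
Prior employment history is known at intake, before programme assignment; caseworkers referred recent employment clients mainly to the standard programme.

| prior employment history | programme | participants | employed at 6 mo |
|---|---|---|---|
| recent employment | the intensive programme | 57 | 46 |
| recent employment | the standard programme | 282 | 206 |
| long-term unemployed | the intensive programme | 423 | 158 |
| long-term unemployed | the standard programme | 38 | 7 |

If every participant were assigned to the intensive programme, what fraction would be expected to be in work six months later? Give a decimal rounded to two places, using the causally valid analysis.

The stratified and pooled comparisons disagree (the intensive programme wins within each prior employment history; the standard programme wins overall), so the answer turns on the causal role of prior employment history.
Prior employment history is set before the programme has any effect — it is not caused by the programme — and it independently drives the outcome. That makes it a confounder, so the causal comparison is within prior employment history levels.
Standardising the intensive programme to the population prior employment history mix: 0.424·46/57 + 0.576·158/423 = 0.557.

0.56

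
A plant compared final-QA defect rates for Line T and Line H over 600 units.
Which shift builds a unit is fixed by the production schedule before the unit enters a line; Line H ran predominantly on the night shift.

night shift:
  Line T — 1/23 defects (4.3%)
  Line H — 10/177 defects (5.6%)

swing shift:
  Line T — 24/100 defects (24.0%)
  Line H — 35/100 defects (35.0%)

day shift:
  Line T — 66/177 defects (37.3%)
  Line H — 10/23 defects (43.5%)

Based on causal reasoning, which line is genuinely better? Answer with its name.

Line T

Shift satisfies the back-door criterion: it is not a descendant of the line, and it blocks the spurious path from line to outcome. Adjusting for it (i.e., using the within-shift rates) gives the causal effect.
Within each level — night shift: 4.3% vs 5.6%; swing shift: 24.0% vs 35.0%; day shift: 37.3% vs 43.5% — Line T is lower every time.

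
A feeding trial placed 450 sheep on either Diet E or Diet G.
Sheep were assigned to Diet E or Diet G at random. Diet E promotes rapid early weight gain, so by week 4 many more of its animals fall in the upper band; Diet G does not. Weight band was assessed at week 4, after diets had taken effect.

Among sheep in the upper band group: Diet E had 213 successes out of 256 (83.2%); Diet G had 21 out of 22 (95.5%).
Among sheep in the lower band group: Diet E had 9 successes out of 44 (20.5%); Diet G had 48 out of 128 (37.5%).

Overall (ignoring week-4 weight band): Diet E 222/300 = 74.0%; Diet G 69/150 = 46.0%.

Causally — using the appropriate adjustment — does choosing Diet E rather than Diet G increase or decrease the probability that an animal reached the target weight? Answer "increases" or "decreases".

increases

Within every week-4 weight band level Diet G has the higher rate, yet pooled Diet E does — Simpson's reversal.
Week-4 weight band here is a post-treatment variable shaped by the diet; conditioning on it would introduce bias rather than remove it. The overall comparison is the causal one.
Pooled: Diet E 74.0% vs Diet G 46.0%; Diet E is higher overall.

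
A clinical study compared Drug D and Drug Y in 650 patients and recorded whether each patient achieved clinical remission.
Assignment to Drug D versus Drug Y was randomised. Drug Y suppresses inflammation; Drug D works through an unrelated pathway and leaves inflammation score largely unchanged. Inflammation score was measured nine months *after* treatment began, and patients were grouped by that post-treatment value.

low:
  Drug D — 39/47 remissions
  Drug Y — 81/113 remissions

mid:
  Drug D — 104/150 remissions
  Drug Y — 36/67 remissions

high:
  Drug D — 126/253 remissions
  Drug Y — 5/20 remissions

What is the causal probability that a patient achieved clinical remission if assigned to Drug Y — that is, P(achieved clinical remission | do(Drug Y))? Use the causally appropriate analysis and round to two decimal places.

The inflammation score-specific comparison favours Drug D throughout, but the pooled figures favour Drug Y. The question is whether to condition on inflammation score.
Inflammation score lies on the pathway drug → inflammation score → outcome, so adjusting for it blocks the indirect effect. For the total causal effect of drug, use the unadjusted pooled rates.
So P(outcome | do(Drug Y)) is just the pooled rate for Drug Y: 122/200 = 0.610.

0.61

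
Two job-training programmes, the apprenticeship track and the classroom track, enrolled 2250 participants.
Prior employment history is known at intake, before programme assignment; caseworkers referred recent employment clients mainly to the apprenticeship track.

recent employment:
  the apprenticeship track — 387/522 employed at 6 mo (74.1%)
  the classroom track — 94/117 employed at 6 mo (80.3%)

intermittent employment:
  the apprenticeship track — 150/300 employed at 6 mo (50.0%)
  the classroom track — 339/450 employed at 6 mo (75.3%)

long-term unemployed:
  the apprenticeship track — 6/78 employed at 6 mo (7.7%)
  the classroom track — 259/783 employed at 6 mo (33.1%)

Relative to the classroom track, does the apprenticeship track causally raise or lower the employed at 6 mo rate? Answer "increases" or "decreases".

The stratified and pooled comparisons disagree (the classroom track wins within each prior employment history; the apprenticeship track wins overall), so the answer turns on the causal role of prior employment history.
Prior employment history is set before the programme has any effect — it is not caused by the programme — and it independently drives the outcome. That makes it a confounder, so the causal comparison is within prior employment history levels.
Within each level — recent employment: 74.1% vs 80.3%; intermittent employment: 50.0% vs 75.3%; long-term unemployed: 7.7% vs 33.1% — the classroom track is higher every time.

decreases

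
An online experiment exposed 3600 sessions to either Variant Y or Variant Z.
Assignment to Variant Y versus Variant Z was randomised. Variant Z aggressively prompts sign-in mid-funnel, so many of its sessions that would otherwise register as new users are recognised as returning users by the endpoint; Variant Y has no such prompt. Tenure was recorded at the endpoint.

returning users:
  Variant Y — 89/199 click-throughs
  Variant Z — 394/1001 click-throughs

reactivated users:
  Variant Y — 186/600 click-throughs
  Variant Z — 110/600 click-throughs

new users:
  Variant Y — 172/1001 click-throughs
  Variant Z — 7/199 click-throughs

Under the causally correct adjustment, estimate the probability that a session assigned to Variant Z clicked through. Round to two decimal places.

0.28

User tenure is recorded after the variant and is itself shifted by it — it sits on the causal path from variant to outcome. Conditioning on a mediator would strip out part of the effect we want; the pooled comparison gives the total causal effect.
So P(outcome | do(Variant Z)) is just the pooled rate for Variant Z: 511/1800 = 0.284.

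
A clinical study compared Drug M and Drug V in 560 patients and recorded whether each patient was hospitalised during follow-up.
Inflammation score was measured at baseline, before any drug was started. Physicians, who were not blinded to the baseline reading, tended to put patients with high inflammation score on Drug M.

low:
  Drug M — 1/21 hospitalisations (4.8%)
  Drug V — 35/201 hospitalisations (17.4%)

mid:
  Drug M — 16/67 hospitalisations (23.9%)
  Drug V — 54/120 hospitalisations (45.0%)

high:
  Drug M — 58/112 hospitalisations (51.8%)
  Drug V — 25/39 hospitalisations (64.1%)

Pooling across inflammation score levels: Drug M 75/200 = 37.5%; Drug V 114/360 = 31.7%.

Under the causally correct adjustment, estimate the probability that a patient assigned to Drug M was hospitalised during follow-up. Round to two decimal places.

Inflammation score differs across drugs for reasons unrelated to any effect of the drug itself, and it separately predicts the outcome — a classic confounder. We must compare within inflammation score levels.
Standardising Drug M to the population inflammation score mix: 0.396·1/21 + 0.334·16/67 + 0.270·58/112 = 0.238.

0.24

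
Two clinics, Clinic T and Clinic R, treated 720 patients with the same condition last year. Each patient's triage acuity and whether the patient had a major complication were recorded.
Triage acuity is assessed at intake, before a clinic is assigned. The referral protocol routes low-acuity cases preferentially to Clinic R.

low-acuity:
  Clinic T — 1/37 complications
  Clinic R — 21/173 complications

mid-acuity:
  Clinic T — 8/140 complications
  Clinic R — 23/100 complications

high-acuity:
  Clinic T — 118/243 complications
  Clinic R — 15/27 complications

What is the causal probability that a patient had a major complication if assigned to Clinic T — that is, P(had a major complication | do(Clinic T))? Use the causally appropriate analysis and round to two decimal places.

Triage acuity satisfies the back-door criterion: it is not a descendant of the clinic, and it blocks the spurious path from clinic to outcome. Adjusting for it (i.e., using the within-triage acuity rates) gives the causal effect.
Standardising Clinic T to the population triage acuity mix: 0.292·1/37 + 0.333·8/140 + 0.375·118/243 = 0.209.

0.21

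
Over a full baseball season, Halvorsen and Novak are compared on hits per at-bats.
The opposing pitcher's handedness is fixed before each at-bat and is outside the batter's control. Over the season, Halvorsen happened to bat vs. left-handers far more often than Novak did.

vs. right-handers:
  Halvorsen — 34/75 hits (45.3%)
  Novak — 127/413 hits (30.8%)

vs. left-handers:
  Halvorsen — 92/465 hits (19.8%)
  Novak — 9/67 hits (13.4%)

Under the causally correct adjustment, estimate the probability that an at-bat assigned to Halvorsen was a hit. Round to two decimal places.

0.32

Here pitcher handedness is a common cause — it drives both which player a case falls under and the outcome. The crude comparison mixes populations; the stratum-specific rates are the causally relevant ones.
Standardising Halvorsen to the population pitcher handedness mix: 0.478·34/75 + 0.522·92/465 = 0.320.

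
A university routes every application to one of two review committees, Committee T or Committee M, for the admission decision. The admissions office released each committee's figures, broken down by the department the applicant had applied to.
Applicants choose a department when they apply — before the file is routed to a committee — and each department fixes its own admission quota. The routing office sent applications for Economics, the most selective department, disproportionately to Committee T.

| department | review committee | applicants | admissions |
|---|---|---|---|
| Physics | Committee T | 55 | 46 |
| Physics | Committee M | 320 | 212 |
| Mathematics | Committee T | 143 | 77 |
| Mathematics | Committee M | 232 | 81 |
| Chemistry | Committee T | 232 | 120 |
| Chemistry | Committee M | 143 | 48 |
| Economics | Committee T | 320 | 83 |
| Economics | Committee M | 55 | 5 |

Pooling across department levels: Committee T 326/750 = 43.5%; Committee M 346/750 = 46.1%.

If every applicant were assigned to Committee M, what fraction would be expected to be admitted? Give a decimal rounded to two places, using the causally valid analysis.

0.36

Committee T is higher inside every department stratum but Committee M is higher in aggregate. Whether to stratify depends on how department relates to the review committee.
The imbalance in department arose from how applicants were allocated, not from anything the review committee did; and department independently affects the outcome. The pooled gap is confounded — condition on department.
Standardising Committee M to the population department mix: 0.250·212/320 + 0.250·81/232 + 0.250·48/143 + 0.250·5/55 = 0.360.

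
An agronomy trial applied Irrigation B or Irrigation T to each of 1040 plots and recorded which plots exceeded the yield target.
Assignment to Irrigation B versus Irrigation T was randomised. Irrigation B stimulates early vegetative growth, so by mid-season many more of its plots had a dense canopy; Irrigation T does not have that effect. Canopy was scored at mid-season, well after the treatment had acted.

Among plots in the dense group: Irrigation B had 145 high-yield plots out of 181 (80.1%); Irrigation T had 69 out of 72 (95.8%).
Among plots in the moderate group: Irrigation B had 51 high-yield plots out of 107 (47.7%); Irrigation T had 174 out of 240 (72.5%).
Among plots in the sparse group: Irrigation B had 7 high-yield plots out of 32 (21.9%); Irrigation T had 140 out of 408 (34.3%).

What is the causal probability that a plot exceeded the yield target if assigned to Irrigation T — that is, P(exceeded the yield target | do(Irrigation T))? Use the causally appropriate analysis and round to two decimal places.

0.53

Irrigation T is higher inside every mid-season canopy stratum but Irrigation B is higher in aggregate. Whether to stratify depends on how mid-season canopy relates to the irrigation.
Mid-season canopy is downstream of the irrigation. One should not condition on a consequence of treatment, so the overall rates are the right comparison.
So P(outcome | do(Irrigation T)) is just the pooled rate for Irrigation T: 383/720 = 0.532.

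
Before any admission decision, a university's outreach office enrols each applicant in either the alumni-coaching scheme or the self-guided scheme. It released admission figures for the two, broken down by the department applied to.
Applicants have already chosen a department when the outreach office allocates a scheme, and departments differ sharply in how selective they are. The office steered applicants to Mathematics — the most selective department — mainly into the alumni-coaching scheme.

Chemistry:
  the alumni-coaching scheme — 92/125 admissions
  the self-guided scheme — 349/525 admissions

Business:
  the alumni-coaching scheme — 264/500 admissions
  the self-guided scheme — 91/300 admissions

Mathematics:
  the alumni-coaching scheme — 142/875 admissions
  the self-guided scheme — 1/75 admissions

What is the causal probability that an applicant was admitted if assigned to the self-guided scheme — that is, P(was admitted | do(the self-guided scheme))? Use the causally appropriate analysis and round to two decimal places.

0.29

Department satisfies the back-door criterion: it is not a descendant of the outreach scheme, and it blocks the spurious path from outreach scheme to outcome. Adjusting for it (i.e., using the within-department rates) gives the causal effect.
Standardising the self-guided scheme to the population department mix: 0.271·349/525 + 0.333·91/300 + 0.396·1/75 = 0.286.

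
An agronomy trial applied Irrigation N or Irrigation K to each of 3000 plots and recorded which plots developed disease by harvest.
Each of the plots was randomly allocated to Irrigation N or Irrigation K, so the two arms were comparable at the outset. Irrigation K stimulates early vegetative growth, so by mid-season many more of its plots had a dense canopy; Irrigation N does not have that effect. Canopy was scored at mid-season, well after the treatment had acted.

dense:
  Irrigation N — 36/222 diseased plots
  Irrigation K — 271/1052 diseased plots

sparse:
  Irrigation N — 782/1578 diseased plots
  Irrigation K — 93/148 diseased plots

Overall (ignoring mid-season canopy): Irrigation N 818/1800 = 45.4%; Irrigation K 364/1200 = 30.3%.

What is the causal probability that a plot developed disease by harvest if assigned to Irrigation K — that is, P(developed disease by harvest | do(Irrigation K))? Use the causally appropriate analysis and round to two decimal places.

Mid-season canopy is recorded after the irrigation and is itself shifted by it — it sits on the causal path from irrigation to outcome. Conditioning on a mediator would strip out part of the effect we want; the pooled comparison gives the total causal effect.
So P(outcome | do(Irrigation K)) is just the pooled rate for Irrigation K: 364/1200 = 0.303.

0.30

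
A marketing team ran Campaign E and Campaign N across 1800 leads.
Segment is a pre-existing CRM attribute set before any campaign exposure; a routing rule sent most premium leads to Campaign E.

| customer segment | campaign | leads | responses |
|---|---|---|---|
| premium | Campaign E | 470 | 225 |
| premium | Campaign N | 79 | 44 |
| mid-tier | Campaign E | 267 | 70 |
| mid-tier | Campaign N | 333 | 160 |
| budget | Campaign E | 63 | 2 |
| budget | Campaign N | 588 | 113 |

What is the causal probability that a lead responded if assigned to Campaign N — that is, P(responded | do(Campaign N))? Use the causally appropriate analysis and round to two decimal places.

Customer segment is set before the campaign has any effect — it is not caused by the campaign — and it independently drives the outcome. That makes it a confounder, so the causal comparison is within customer segment levels.
Standardising Campaign N to the population customer segment mix: 0.305·44/79 + 0.333·160/333 + 0.362·113/588 = 0.400.

0.40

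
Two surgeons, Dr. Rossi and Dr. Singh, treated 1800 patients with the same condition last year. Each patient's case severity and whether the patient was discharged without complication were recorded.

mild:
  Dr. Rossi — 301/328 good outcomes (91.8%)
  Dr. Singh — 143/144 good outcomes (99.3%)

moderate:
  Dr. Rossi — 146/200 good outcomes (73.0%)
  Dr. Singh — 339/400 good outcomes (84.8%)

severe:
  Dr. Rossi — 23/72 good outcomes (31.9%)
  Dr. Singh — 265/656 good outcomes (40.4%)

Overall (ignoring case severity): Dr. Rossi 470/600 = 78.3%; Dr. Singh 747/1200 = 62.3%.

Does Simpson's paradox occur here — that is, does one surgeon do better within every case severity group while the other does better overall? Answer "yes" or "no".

Within each case severity level (mild 91.8% vs 99.3%; moderate 73.0% vs 84.8%; severe 31.9% vs 40.4%), Dr. Singh has the higher rate every time. Pooled: 78.3% vs 62.3% — Dr. Rossi has the higher rate overall. The two comparisons disagree.

yes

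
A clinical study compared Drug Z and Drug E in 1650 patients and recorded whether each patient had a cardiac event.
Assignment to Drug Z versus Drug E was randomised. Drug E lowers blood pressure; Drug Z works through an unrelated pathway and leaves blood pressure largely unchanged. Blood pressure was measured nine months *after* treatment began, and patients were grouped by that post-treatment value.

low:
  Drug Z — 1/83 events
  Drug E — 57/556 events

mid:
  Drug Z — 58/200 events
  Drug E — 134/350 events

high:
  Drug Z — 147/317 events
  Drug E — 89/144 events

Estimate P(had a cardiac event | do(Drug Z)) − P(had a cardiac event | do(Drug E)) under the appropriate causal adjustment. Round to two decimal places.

Within every blood pressure level Drug Z has the lower rate, yet pooled Drug E does — Simpson's reversal.
Blood pressure is downstream of the drug. One should not condition on a consequence of treatment, so the overall rates are the right comparison.
The causal difference is the pooled difference: 0.343 − 0.267 = +0.077.

+0.08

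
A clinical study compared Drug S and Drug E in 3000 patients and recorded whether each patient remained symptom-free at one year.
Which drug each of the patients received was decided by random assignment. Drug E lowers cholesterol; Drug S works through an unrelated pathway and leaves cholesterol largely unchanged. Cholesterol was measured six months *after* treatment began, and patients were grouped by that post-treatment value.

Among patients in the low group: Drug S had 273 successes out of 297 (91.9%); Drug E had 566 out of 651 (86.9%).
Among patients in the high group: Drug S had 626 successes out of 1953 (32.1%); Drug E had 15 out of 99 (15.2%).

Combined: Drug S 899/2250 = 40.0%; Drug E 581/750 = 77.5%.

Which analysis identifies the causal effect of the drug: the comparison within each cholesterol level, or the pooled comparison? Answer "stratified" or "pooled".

Drug S is higher inside every cholesterol stratum but Drug E is higher in aggregate. Whether to stratify depends on how cholesterol relates to the drug.
Cholesterol is downstream of the drug. One should not condition on a consequence of treatment, so the overall rates are the right comparison.
Pooled: Drug S 40.0% vs Drug E 77.5%; Drug E is higher overall.

pooled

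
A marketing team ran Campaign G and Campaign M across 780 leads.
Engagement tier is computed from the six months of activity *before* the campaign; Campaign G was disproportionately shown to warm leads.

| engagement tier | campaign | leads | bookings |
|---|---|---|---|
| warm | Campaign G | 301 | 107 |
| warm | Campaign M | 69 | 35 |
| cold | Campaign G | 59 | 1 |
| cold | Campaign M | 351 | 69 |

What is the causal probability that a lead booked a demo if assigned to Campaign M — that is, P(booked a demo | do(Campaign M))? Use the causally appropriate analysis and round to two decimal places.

0.34

Within every engagement tier level Campaign M has the higher rate, yet pooled Campaign G does — Simpson's reversal.
Engagement tier differs across campaigns for reasons unrelated to any effect of the campaign itself, and it separately predicts the outcome — a classic confounder. We must compare within engagement tier levels.
Standardising Campaign M to the population engagement tier mix: 0.474·35/69 + 0.526·69/351 = 0.344.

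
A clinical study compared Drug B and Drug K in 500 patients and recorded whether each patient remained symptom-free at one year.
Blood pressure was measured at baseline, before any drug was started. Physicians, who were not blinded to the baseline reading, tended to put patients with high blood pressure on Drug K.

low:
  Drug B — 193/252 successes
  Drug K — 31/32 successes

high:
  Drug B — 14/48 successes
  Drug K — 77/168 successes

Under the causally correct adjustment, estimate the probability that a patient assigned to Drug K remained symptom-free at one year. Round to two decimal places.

0.75

The blood pressure-specific comparison favours Drug K throughout, but the pooled figures favour Drug B. The question is whether to condition on blood pressure.
Blood pressure satisfies the back-door criterion: it is not a descendant of the drug, and it blocks the spurious path from drug to outcome. Adjusting for it (i.e., using the within-blood pressure rates) gives the causal effect.
Standardising Drug K to the population blood pressure mix: 0.568·31/32 + 0.432·77/168 = 0.748.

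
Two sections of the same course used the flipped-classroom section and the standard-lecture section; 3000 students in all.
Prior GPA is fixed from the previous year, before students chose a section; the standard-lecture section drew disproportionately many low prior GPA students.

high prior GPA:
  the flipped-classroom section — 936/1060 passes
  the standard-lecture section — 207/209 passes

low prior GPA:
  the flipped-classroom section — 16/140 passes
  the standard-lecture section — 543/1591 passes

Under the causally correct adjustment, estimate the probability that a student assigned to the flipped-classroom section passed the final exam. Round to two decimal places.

Nothing the teaching method does changes prior GPA band; the imbalance is an allocation artefact. With prior GPA band also predicting the outcome, the pooled figure is confounded, and the within-stratum comparison is the causal one.
Standardising the flipped-classroom section to the population prior GPA band mix: 0.423·936/1060 + 0.577·16/140 = 0.439.

0.44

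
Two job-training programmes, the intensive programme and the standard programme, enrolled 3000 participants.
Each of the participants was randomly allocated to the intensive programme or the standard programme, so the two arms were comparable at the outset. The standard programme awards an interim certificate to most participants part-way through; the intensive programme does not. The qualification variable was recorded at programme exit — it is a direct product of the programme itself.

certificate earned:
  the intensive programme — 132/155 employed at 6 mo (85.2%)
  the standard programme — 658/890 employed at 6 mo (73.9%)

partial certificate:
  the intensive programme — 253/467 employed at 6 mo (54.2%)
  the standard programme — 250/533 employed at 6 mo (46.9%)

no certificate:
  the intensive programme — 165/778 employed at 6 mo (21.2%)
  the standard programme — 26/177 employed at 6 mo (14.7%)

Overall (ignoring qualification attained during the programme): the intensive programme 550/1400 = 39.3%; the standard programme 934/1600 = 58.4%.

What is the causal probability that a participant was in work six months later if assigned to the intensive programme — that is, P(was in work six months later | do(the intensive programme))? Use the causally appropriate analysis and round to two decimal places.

0.39

The qualification attained during the programme-specific comparison favours the intensive programme throughout, but the pooled figures favour the standard programme. The question is whether to condition on qualification attained during the programme.
The distribution of qualification attained during the programme is itself part of what the programme does — it is an intermediate outcome. Holding it fixed would remove that part of the effect; the total effect is the pooled difference.
So P(outcome | do(the intensive programme)) is just the pooled rate for the intensive programme: 550/1400 = 0.393.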